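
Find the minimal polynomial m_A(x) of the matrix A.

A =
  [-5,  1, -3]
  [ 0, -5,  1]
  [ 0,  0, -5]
x^3 + 15*x^2 + 75*x + 125

The characteristic polynomial is χ_A(x) = (x + 5)^3, so the eigenvalues are known. The minimal polynomial is
  m_A(x) = Π_λ (x − λ)^{k_λ}
where k_λ is the size of the *largest* Jordan block for λ (equivalently, the smallest k with (A − λI)^k v = 0 for every generalised eigenvector v of λ).

  λ = -5: largest Jordan block has size 3, contributing (x + 5)^3

So m_A(x) = (x + 5)^3 = x^3 + 15*x^2 + 75*x + 125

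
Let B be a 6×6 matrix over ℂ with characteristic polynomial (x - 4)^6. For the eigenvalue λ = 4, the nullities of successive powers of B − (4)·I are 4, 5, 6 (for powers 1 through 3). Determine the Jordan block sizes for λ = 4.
Block sizes for λ = 4: [3, 1, 1, 1]

From the dimensions of kernels of powers, the number of Jordan blocks of size at least j is d_j − d_{j−1} where d_j = dim ker(N^j) (with d_0 = 0). Computing the differences gives [4, 1, 1].
The number of blocks of size exactly k is (#blocks of size ≥ k) − (#blocks of size ≥ k + 1), so the partition is: 3 block(s) of size 1, 1 block(s) of size 3.
In nonincreasing order the block sizes are [3, 1, 1, 1].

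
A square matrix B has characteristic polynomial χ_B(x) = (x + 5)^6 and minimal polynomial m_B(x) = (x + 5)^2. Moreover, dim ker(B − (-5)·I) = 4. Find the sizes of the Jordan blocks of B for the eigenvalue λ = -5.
Block sizes for λ = -5: [2, 2, 1, 1]

Step 1 — from the characteristic polynomial, algebraic multiplicity of λ = -5 is 6. From dim ker(B − (-5)·I) = 4, there are exactly 4 Jordan blocks for λ = -5.
Step 2 — from the minimal polynomial, the factor (x + 5)^2 tells us the largest block for λ = -5 has size 2.
Step 3 — with total size 6, 4 blocks, and largest block 2, the block sizes (in nonincreasing order) are [2, 2, 1, 1].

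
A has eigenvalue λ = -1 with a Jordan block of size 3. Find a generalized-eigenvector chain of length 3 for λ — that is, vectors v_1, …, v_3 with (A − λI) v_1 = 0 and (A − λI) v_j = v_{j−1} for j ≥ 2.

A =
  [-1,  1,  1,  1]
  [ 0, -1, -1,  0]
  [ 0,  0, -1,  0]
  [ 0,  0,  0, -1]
A Jordan chain for λ = -1 of length 3:
v_1 = (-1, 0, 0, 0)ᵀ
v_2 = (1, -1, 0, 0)ᵀ
v_3 = (0, 0, 1, 0)ᵀ

Let N = A − (-1)·I. We want v_3 with N^3 v_3 = 0 but N^2 v_3 ≠ 0; then v_{j-1} := N · v_j for j = 3, …, 2.

Pick v_3 = (0, 0, 1, 0)ᵀ.
Then v_2 = N · v_3 = (1, -1, 0, 0)ᵀ.
Then v_1 = N · v_2 = (-1, 0, 0, 0)ᵀ.

Sanity check: (A − (-1)·I) v_1 = (0, 0, 0, 0)ᵀ = 0. ✓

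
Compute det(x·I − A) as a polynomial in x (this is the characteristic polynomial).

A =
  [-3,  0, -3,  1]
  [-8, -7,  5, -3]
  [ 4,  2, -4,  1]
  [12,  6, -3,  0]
x^4 + 14*x^3 + 72*x^2 + 162*x + 135

Expanding det(x·I − A) (e.g. by cofactor expansion or by noting that A is similar to its Jordan form J, which has the same characteristic polynomial as A) gives
  χ_A(x) = x^4 + 14*x^3 + 72*x^2 + 162*x + 135
which factors as (x + 3)^3*(x + 5). The eigenvalues (with algebraic multiplicities) are λ = -5 with multiplicity 1, λ = -3 with multiplicity 3.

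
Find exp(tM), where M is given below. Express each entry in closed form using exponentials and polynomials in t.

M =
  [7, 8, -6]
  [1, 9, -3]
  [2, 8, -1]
e^{tM} =
  [2*t*exp(5*t) + exp(5*t), 8*t*exp(5*t), -6*t*exp(5*t)]
  [t*exp(5*t), 4*t*exp(5*t) + exp(5*t), -3*t*exp(5*t)]
  [2*t*exp(5*t), 8*t*exp(5*t), -6*t*exp(5*t) + exp(5*t)]

Strategy: write M = P · J · P⁻¹ where J is a Jordan canonical form, so e^{tM} = P · e^{tJ} · P⁻¹, and e^{tJ} can be computed block-by-block.

M has Jordan form
J =
  [5, 1, 0]
  [0, 5, 0]
  [0, 0, 5]
(up to reordering of blocks).

Per-block formulas:
  For a 1×1 block at λ = 5: exp(t · [5]) = [e^(5t)].
  For a 2×2 Jordan block J_2(5): exp(t · J_2(5)) = e^(5t)·(I + t·N), where N is the 2×2 nilpotent shift.

After assembling e^{tJ} and conjugating by P, we get:

e^{tM} =
  [2*t*exp(5*t) + exp(5*t), 8*t*exp(5*t), -6*t*exp(5*t)]
  [t*exp(5*t), 4*t*exp(5*t) + exp(5*t), -3*t*exp(5*t)]
  [2*t*exp(5*t), 8*t*exp(5*t), -6*t*exp(5*t) + exp(5*t)]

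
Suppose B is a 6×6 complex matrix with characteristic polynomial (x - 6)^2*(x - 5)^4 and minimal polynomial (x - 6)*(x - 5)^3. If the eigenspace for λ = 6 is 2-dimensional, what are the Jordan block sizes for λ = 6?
Block sizes for λ = 6: [1, 1]

Step 1 — from the characteristic polynomial, algebraic multiplicity of λ = 6 is 2. From dim ker(B − (6)·I) = 2, there are exactly 2 Jordan blocks for λ = 6.
Step 2 — from the minimal polynomial, the factor (x − 6) tells us the largest block for λ = 6 has size 1.
Step 3 — with total size 2, 2 blocks, and largest block 1, the block sizes (in nonincreasing order) are [1, 1].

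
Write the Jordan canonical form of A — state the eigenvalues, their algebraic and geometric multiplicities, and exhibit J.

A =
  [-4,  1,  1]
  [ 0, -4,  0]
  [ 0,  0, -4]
J_2(-4) ⊕ J_1(-4)

The characteristic polynomial is
  det(x·I − A) = x^3 + 12*x^2 + 48*x + 64 = (x + 4)^3

Eigenvalues and multiplicities (the geometric multiplicity of λ is n − rank(A − λI), which equals the number of Jordan blocks for λ):
  λ = -4: algebraic multiplicity = 3, geometric multiplicity = 2

Determining the block sizes for each eigenvalue:
  λ = -4: 2 blocks summing to 3 forces exactly one block of size 2 and the rest size 1 → block sizes [2, 1]

Assembling the blocks gives a Jordan form
J =
  [-4,  1,  0]
  [ 0, -4,  0]
  [ 0,  0, -4]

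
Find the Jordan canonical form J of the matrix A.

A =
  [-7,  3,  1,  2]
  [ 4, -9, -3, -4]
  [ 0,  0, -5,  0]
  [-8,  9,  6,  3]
J_3(-5) ⊕ J_1(-3)

The characteristic polynomial is
  det(x·I − A) = x^4 + 18*x^3 + 120*x^2 + 350*x + 375 = (x + 3)*(x + 5)^3

Eigenvalues and multiplicities (the geometric multiplicity of λ is n − rank(A − λI), which equals the number of Jordan blocks for λ):
  λ = -5: algebraic multiplicity = 3, geometric multiplicity = 1
  λ = -3: algebraic multiplicity = 1, geometric multiplicity = 1

Determining the block sizes for each eigenvalue:
  λ = -5: one block (gm = 1), so the single block has size am = 3 → block sizes [3]
  λ = -3: one block (gm = 1), so the single block has size am = 1 → block sizes [1]

Assembling the blocks gives a Jordan form
J =
  [-5,  1,  0,  0]
  [ 0, -5,  1,  0]
  [ 0,  0, -5,  0]
  [ 0,  0,  0, -3]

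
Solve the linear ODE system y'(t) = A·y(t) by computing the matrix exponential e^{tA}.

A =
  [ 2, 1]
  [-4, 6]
e^{tA} =
  [-2*t*exp(4*t) + exp(4*t), t*exp(4*t)]
  [-4*t*exp(4*t), 2*t*exp(4*t) + exp(4*t)]

Strategy: write A = P · J · P⁻¹ where J is a Jordan canonical form, so e^{tA} = P · e^{tJ} · P⁻¹, and e^{tJ} can be computed block-by-block.

A has Jordan form
J =
  [4, 1]
  [0, 4]
(up to reordering of blocks).

Per-block formulas:
  For a 2×2 Jordan block J_2(4): exp(t · J_2(4)) = e^(4t)·(I + t·N), where N is the 2×2 nilpotent shift.

After assembling e^{tJ} and conjugating by P, we get:

e^{tA} =
  [-2*t*exp(4*t) + exp(4*t), t*exp(4*t)]
  [-4*t*exp(4*t), 2*t*exp(4*t) + exp(4*t)]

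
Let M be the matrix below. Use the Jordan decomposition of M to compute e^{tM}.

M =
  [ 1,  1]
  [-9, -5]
e^{tM} =
  [3*t*exp(-2*t) + exp(-2*t), t*exp(-2*t)]
  [-9*t*exp(-2*t), -3*t*exp(-2*t) + exp(-2*t)]

Strategy: write M = P · J · P⁻¹ where J is a Jordan canonical form, so e^{tM} = P · e^{tJ} · P⁻¹, and e^{tJ} can be computed block-by-block.

M has Jordan form
J =
  [-2,  1]
  [ 0, -2]
(up to reordering of blocks).

Per-block formulas:
  For a 2×2 Jordan block J_2(-2): exp(t · J_2(-2)) = e^(-2t)·(I + t·N), where N is the 2×2 nilpotent shift.

After assembling e^{tJ} and conjugating by P, we get:

e^{tM} =
  [3*t*exp(-2*t) + exp(-2*t), t*exp(-2*t)]
  [-9*t*exp(-2*t), -3*t*exp(-2*t) + exp(-2*t)]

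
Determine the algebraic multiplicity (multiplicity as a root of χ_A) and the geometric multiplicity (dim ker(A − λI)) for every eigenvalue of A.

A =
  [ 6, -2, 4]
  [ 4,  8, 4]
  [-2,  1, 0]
λ = 2: alg = 1, geom = 1; λ = 6: alg = 2, geom = 1

Step 1 — factor the characteristic polynomial to read off the algebraic multiplicities:
  χ_A(x) = (x - 6)^2*(x - 2)

Step 2 — compute geometric multiplicities via the rank-nullity identity g(λ) = n − rank(A − λI):
  rank(A − (2)·I) = 2, so dim ker(A − (2)·I) = n − 2 = 1
  rank(A − (6)·I) = 2, so dim ker(A − (6)·I) = n − 2 = 1

Summary:
  λ = 2: algebraic multiplicity = 1, geometric multiplicity = 1
  λ = 6: algebraic multiplicity = 2, geometric multiplicity = 1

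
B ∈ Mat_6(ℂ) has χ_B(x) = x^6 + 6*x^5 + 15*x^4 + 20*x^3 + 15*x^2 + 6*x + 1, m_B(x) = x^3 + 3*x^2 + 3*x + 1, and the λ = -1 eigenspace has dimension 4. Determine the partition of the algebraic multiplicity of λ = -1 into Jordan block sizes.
Block sizes for λ = -1: [3, 1, 1, 1]

Step 1 — from the characteristic polynomial, algebraic multiplicity of λ = -1 is 6. From dim ker(B − (-1)·I) = 4, there are exactly 4 Jordan blocks for λ = -1.
Step 2 — from the minimal polynomial, the factor (x + 1)^3 tells us the largest block for λ = -1 has size 3.
Step 3 — with total size 6, 4 blocks, and largest block 3, the block sizes (in nonincreasing order) are [3, 1, 1, 1].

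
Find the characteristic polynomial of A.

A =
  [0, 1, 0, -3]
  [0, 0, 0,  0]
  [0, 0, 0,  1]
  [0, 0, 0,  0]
x^4

Expanding det(x·I − A) (e.g. by cofactor expansion or by noting that A is similar to its Jordan form J, which has the same characteristic polynomial as A) gives
  χ_A(x) = x^4
which factors as x^4. The eigenvalues (with algebraic multiplicities) are λ = 0 with multiplicity 4.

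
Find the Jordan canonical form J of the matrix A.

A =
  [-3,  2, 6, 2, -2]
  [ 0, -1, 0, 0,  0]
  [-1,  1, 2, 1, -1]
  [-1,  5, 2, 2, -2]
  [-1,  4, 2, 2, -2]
J_1(-1) ⊕ J_1(-1) ⊕ J_2(0) ⊕ J_1(0)

The characteristic polynomial is
  det(x·I − A) = x^5 + 2*x^4 + x^3 = x^3*(x + 1)^2

Eigenvalues and multiplicities (the geometric multiplicity of λ is n − rank(A − λI), which equals the number of Jordan blocks for λ):
  λ = -1: algebraic multiplicity = 2, geometric multiplicity = 2
  λ = 0: algebraic multiplicity = 3, geometric multiplicity = 2

Determining the block sizes for each eigenvalue:
  λ = -1: gm = am = 2, so every block has size 1 → block sizes [1, 1]
  λ = 0: 2 blocks summing to 3 forces exactly one block of size 2 and the rest size 1 → block sizes [2, 1]

Assembling the blocks gives a Jordan form
J =
  [-1,  0, 0, 0, 0]
  [ 0, -1, 0, 0, 0]
  [ 0,  0, 0, 1, 0]
  [ 0,  0, 0, 0, 0]
  [ 0,  0, 0, 0, 0]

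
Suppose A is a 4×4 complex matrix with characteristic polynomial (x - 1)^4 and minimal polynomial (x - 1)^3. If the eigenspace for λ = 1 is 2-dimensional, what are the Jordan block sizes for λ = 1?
Block sizes for λ = 1: [3, 1]

Step 1 — from the characteristic polynomial, algebraic multiplicity of λ = 1 is 4. From dim ker(A − (1)·I) = 2, there are exactly 2 Jordan blocks for λ = 1.
Step 2 — from the minimal polynomial, the factor (x − 1)^3 tells us the largest block for λ = 1 has size 3.
Step 3 — with total size 4, 2 blocks, and largest block 3, the block sizes (in nonincreasing order) are [3, 1].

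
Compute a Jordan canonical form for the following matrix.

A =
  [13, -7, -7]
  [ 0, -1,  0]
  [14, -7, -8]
J_1(-1) ⊕ J_1(-1) ⊕ J_1(6)

The characteristic polynomial is
  det(x·I − A) = x^3 - 4*x^2 - 11*x - 6 = (x - 6)*(x + 1)^2

Eigenvalues and multiplicities (the geometric multiplicity of λ is n − rank(A − λI), which equals the number of Jordan blocks for λ):
  λ = -1: algebraic multiplicity = 2, geometric multiplicity = 2
  λ = 6: algebraic multiplicity = 1, geometric multiplicity = 1

Determining the block sizes for each eigenvalue:
  λ = -1: gm = am = 2, so every block has size 1 → block sizes [1, 1]
  λ = 6: one block (gm = 1), so the single block has size am = 1 → block sizes [1]

Assembling the blocks gives a Jordan form
J =
  [-1,  0, 0]
  [ 0, -1, 0]
  [ 0,  0, 6]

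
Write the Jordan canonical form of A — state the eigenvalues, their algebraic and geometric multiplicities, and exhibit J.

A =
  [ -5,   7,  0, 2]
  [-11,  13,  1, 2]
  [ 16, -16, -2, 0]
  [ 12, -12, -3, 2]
J_3(2) ⊕ J_1(2)

The characteristic polynomial is
  det(x·I − A) = x^4 - 8*x^3 + 24*x^2 - 32*x + 16 = (x - 2)^4

Eigenvalues and multiplicities (the geometric multiplicity of λ is n − rank(A − λI), which equals the number of Jordan blocks for λ):
  λ = 2: algebraic multiplicity = 4, geometric multiplicity = 2

Determining the block sizes for each eigenvalue:
  λ = 2: with am = 4 and gm = 2, the partition is not yet determined (e.g. several partitions of 4 into 2 parts exist). Let N = A − (2)·I. Computing rank(N^1) = 2, rank(N^2) = 1, rank(N^3) = 0; the number of blocks of size ≥ j is rank(N^{j−1}) − rank(N^j), giving [2, 1, 1]. So we have 1 block(s) of size 3, 1 block(s) of size 1 → block sizes [3, 1]

Assembling the blocks gives a Jordan form
J =
  [2, 1, 0, 0]
  [0, 2, 1, 0]
  [0, 0, 2, 0]
  [0, 0, 0, 2]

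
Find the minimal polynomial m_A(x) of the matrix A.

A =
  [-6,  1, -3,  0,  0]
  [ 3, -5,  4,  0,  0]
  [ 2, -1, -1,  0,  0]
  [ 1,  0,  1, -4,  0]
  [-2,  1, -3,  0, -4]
x^3 + 12*x^2 + 48*x + 64

The characteristic polynomial is χ_A(x) = (x + 4)^5, so the eigenvalues are known. The minimal polynomial is
  m_A(x) = Π_λ (x − λ)^{k_λ}
where k_λ is the size of the *largest* Jordan block for λ (equivalently, the smallest k with (A − λI)^k v = 0 for every generalised eigenvector v of λ).

  λ = -4: largest Jordan block has size 3, contributing (x + 4)^3

So m_A(x) = (x + 4)^3 = x^3 + 12*x^2 + 48*x + 64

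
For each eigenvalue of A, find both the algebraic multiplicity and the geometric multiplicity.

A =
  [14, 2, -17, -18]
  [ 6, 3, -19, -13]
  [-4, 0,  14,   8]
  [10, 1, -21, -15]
λ = 4: alg = 4, geom = 2

Step 1 — factor the characteristic polynomial to read off the algebraic multiplicities:
  χ_A(x) = (x - 4)^4

Step 2 — compute geometric multiplicities via the rank-nullity identity g(λ) = n − rank(A − λI):
  rank(A − (4)·I) = 2, so dim ker(A − (4)·I) = n − 2 = 2

Summary:
  λ = 4: algebraic multiplicity = 4, geometric multiplicity = 2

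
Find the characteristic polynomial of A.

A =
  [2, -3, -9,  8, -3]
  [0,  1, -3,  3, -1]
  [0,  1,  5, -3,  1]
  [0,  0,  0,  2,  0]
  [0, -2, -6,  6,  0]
x^5 - 10*x^4 + 40*x^3 - 80*x^2 + 80*x - 32

Expanding det(x·I − A) (e.g. by cofactor expansion or by noting that A is similar to its Jordan form J, which has the same characteristic polynomial as A) gives
  χ_A(x) = x^5 - 10*x^4 + 40*x^3 - 80*x^2 + 80*x - 32
which factors as (x - 2)^5. The eigenvalues (with algebraic multiplicities) are λ = 2 with multiplicity 5.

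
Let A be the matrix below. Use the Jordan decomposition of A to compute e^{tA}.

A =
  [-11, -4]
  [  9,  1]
e^{tA} =
  [-6*t*exp(-5*t) + exp(-5*t), -4*t*exp(-5*t)]
  [9*t*exp(-5*t), 6*t*exp(-5*t) + exp(-5*t)]

Strategy: write A = P · J · P⁻¹ where J is a Jordan canonical form, so e^{tA} = P · e^{tJ} · P⁻¹, and e^{tJ} can be computed block-by-block.

A has Jordan form
J =
  [-5,  1]
  [ 0, -5]
(up to reordering of blocks).

Per-block formulas:
  For a 2×2 Jordan block J_2(-5): exp(t · J_2(-5)) = e^(-5t)·(I + t·N), where N is the 2×2 nilpotent shift.

After assembling e^{tJ} and conjugating by P, we get:

e^{tA} =
  [-6*t*exp(-5*t) + exp(-5*t), -4*t*exp(-5*t)]
  [9*t*exp(-5*t), 6*t*exp(-5*t) + exp(-5*t)]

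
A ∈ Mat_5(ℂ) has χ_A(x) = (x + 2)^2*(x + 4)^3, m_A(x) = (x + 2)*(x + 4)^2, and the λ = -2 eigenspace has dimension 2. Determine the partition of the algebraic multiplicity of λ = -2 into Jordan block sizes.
Block sizes for λ = -2: [1, 1]

Step 1 — from the characteristic polynomial, algebraic multiplicity of λ = -2 is 2. From dim ker(A − (-2)·I) = 2, there are exactly 2 Jordan blocks for λ = -2.
Step 2 — from the minimal polynomial, the factor (x + 2) tells us the largest block for λ = -2 has size 1.
Step 3 — with total size 2, 2 blocks, and largest block 1, the block sizes (in nonincreasing order) are [1, 1].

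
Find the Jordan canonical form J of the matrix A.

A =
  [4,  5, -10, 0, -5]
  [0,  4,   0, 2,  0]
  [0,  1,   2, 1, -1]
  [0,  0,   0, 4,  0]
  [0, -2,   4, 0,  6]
J_2(4) ⊕ J_2(4) ⊕ J_1(4)

The characteristic polynomial is
  det(x·I − A) = x^5 - 20*x^4 + 160*x^3 - 640*x^2 + 1280*x - 1024 = (x - 4)^5

Eigenvalues and multiplicities (the geometric multiplicity of λ is n − rank(A − λI), which equals the number of Jordan blocks for λ):
  λ = 4: algebraic multiplicity = 5, geometric multiplicity = 3

Determining the block sizes for each eigenvalue:
  λ = 4: with am = 5 and gm = 3, the partition is not yet determined (e.g. several partitions of 5 into 3 parts exist). Let N = A − (4)·I. Computing rank(N^1) = 2, rank(N^2) = 0; the number of blocks of size ≥ j is rank(N^{j−1}) − rank(N^j), giving [3, 2]. So we have 2 block(s) of size 2, 1 block(s) of size 1 → block sizes [2, 2, 1]

Assembling the blocks gives a Jordan form
J =
  [4, 1, 0, 0, 0]
  [0, 4, 0, 0, 0]
  [0, 0, 4, 1, 0]
  [0, 0, 0, 4, 0]
  [0, 0, 0, 0, 4]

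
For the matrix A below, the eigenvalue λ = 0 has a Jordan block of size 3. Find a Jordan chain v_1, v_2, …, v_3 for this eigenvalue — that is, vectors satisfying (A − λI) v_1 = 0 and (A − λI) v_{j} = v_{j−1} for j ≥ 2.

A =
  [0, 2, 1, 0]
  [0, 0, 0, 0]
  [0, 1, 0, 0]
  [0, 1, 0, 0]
A Jordan chain for λ = 0 of length 3:
v_1 = (1, 0, 0, 0)ᵀ
v_2 = (2, 0, 1, 1)ᵀ
v_3 = (0, 1, 0, 0)ᵀ

Let N = A − (0)·I. We want v_3 with N^3 v_3 = 0 but N^2 v_3 ≠ 0; then v_{j-1} := N · v_j for j = 3, …, 2.

Pick v_3 = (0, 1, 0, 0)ᵀ.
Then v_2 = N · v_3 = (2, 0, 1, 1)ᵀ.
Then v_1 = N · v_2 = (1, 0, 0, 0)ᵀ.

Sanity check: (A − (0)·I) v_1 = (0, 0, 0, 0)ᵀ = 0. ✓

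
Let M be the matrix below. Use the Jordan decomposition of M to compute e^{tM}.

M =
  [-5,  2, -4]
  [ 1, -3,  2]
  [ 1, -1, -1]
e^{tM} =
  [t^2*exp(-3*t) - 2*t*exp(-3*t) + exp(-3*t), 2*t*exp(-3*t), 2*t^2*exp(-3*t) - 4*t*exp(-3*t)]
  [t*exp(-3*t), exp(-3*t), 2*t*exp(-3*t)]
  [-t^2*exp(-3*t)/2 + t*exp(-3*t), -t*exp(-3*t), -t^2*exp(-3*t) + 2*t*exp(-3*t) + exp(-3*t)]

Strategy: write M = P · J · P⁻¹ where J is a Jordan canonical form, so e^{tM} = P · e^{tJ} · P⁻¹, and e^{tJ} can be computed block-by-block.

M has Jordan form
J =
  [-3,  1,  0]
  [ 0, -3,  1]
  [ 0,  0, -3]
(up to reordering of blocks).

Per-block formulas:
  For a 3×3 Jordan block J_3(-3): exp(t · J_3(-3)) = e^(-3t)·(I + t·N + (t^2/2)·N^2), where N is the 3×3 nilpotent shift.

After assembling e^{tJ} and conjugating by P, we get:

e^{tM} =
  [t^2*exp(-3*t) - 2*t*exp(-3*t) + exp(-3*t), 2*t*exp(-3*t), 2*t^2*exp(-3*t) - 4*t*exp(-3*t)]
  [t*exp(-3*t), exp(-3*t), 2*t*exp(-3*t)]
  [-t^2*exp(-3*t)/2 + t*exp(-3*t), -t*exp(-3*t), -t^2*exp(-3*t) + 2*t*exp(-3*t) + exp(-3*t)]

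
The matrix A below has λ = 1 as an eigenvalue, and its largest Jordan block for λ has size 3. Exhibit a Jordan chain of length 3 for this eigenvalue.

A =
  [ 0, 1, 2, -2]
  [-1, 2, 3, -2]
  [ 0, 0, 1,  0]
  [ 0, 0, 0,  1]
A Jordan chain for λ = 1 of length 3:
v_1 = (1, 1, 0, 0)ᵀ
v_2 = (2, 3, 0, 0)ᵀ
v_3 = (0, 0, 1, 0)ᵀ

Let N = A − (1)·I. We want v_3 with N^3 v_3 = 0 but N^2 v_3 ≠ 0; then v_{j-1} := N · v_j for j = 3, …, 2.

Pick v_3 = (0, 0, 1, 0)ᵀ.
Then v_2 = N · v_3 = (2, 3, 0, 0)ᵀ.
Then v_1 = N · v_2 = (1, 1, 0, 0)ᵀ.

Sanity check: (A − (1)·I) v_1 = (0, 0, 0, 0)ᵀ = 0. ✓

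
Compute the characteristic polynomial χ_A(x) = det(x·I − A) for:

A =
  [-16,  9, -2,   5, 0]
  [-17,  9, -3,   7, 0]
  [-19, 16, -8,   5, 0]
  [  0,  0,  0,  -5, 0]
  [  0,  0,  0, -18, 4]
x^5 + 16*x^4 + 70*x^3 - 100*x^2 - 1375*x - 2500

Expanding det(x·I − A) (e.g. by cofactor expansion or by noting that A is similar to its Jordan form J, which has the same characteristic polynomial as A) gives
  χ_A(x) = x^5 + 16*x^4 + 70*x^3 - 100*x^2 - 1375*x - 2500
which factors as (x - 4)*(x + 5)^4. The eigenvalues (with algebraic multiplicities) are λ = -5 with multiplicity 4, λ = 4 with multiplicity 1.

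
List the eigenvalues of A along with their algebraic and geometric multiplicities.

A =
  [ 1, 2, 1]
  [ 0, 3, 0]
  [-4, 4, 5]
λ = 3: alg = 3, geom = 2

Step 1 — factor the characteristic polynomial to read off the algebraic multiplicities:
  χ_A(x) = (x - 3)^3

Step 2 — compute geometric multiplicities via the rank-nullity identity g(λ) = n − rank(A − λI):
  rank(A − (3)·I) = 1, so dim ker(A − (3)·I) = n − 1 = 2

Summary:
  λ = 3: algebraic multiplicity = 3, geometric multiplicity = 2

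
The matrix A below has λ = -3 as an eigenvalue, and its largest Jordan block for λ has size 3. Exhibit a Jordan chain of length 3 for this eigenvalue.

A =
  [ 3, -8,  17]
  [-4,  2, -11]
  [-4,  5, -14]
A Jordan chain for λ = -3 of length 3:
v_1 = (-3, 2, 2)ᵀ
v_2 = (-8, 5, 5)ᵀ
v_3 = (0, 1, 0)ᵀ

Let N = A − (-3)·I. We want v_3 with N^3 v_3 = 0 but N^2 v_3 ≠ 0; then v_{j-1} := N · v_j for j = 3, …, 2.

Pick v_3 = (0, 1, 0)ᵀ.
Then v_2 = N · v_3 = (-8, 5, 5)ᵀ.
Then v_1 = N · v_2 = (-3, 2, 2)ᵀ.

Sanity check: (A − (-3)·I) v_1 = (0, 0, 0)ᵀ = 0. ✓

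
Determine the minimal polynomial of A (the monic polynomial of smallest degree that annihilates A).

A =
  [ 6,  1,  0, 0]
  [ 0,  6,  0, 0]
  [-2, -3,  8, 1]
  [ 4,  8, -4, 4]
x^2 - 12*x + 36

The characteristic polynomial is χ_A(x) = (x - 6)^4, so the eigenvalues are known. The minimal polynomial is
  m_A(x) = Π_λ (x − λ)^{k_λ}
where k_λ is the size of the *largest* Jordan block for λ (equivalently, the smallest k with (A − λI)^k v = 0 for every generalised eigenvector v of λ).

  λ = 6: largest Jordan block has size 2, contributing (x − 6)^2

So m_A(x) = (x - 6)^2 = x^2 - 12*x + 36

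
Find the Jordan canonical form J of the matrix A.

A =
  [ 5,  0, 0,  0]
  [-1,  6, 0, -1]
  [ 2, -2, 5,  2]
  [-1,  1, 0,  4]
J_2(5) ⊕ J_1(5) ⊕ J_1(5)

The characteristic polynomial is
  det(x·I − A) = x^4 - 20*x^3 + 150*x^2 - 500*x + 625 = (x - 5)^4

Eigenvalues and multiplicities (the geometric multiplicity of λ is n − rank(A − λI), which equals the number of Jordan blocks for λ):
  λ = 5: algebraic multiplicity = 4, geometric multiplicity = 3

Determining the block sizes for each eigenvalue:
  λ = 5: 3 blocks summing to 4 forces exactly one block of size 2 and the rest size 1 → block sizes [2, 1, 1]

Assembling the blocks gives a Jordan form
J =
  [5, 1, 0, 0]
  [0, 5, 0, 0]
  [0, 0, 5, 0]
  [0, 0, 0, 5]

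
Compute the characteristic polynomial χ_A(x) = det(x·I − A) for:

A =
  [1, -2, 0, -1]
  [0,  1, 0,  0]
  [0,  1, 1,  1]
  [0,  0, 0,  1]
x^4 - 4*x^3 + 6*x^2 - 4*x + 1

Expanding det(x·I − A) (e.g. by cofactor expansion or by noting that A is similar to its Jordan form J, which has the same characteristic polynomial as A) gives
  χ_A(x) = x^4 - 4*x^3 + 6*x^2 - 4*x + 1
which factors as (x - 1)^4. The eigenvalues (with algebraic multiplicities) are λ = 1 with multiplicity 4.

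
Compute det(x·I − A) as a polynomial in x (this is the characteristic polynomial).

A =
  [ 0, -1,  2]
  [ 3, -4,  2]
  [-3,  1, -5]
x^3 + 9*x^2 + 27*x + 27

Expanding det(x·I − A) (e.g. by cofactor expansion or by noting that A is similar to its Jordan form J, which has the same characteristic polynomial as A) gives
  χ_A(x) = x^3 + 9*x^2 + 27*x + 27
which factors as (x + 3)^3. The eigenvalues (with algebraic multiplicities) are λ = -3 with multiplicity 3.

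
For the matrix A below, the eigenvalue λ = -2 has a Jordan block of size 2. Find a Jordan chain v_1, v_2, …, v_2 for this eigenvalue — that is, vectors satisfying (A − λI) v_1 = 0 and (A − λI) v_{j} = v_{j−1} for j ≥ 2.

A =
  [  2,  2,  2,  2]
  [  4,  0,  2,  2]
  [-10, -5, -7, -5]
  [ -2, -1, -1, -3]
A Jordan chain for λ = -2 of length 2:
v_1 = (4, 4, -10, -2)ᵀ
v_2 = (1, 0, 0, 0)ᵀ

Let N = A − (-2)·I. We want v_2 with N^2 v_2 = 0 but N^1 v_2 ≠ 0; then v_{j-1} := N · v_j for j = 2, …, 2.

Pick v_2 = (1, 0, 0, 0)ᵀ.
Then v_1 = N · v_2 = (4, 4, -10, -2)ᵀ.

Sanity check: (A − (-2)·I) v_1 = (0, 0, 0, 0)ᵀ = 0. ✓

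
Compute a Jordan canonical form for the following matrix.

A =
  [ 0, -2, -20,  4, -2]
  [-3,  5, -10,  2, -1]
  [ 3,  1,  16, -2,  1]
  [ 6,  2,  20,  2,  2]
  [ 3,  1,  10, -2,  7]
J_2(6) ⊕ J_1(6) ⊕ J_1(6) ⊕ J_1(6)

The characteristic polynomial is
  det(x·I − A) = x^5 - 30*x^4 + 360*x^3 - 2160*x^2 + 6480*x - 7776 = (x - 6)^5

Eigenvalues and multiplicities (the geometric multiplicity of λ is n − rank(A − λI), which equals the number of Jordan blocks for λ):
  λ = 6: algebraic multiplicity = 5, geometric multiplicity = 4

Determining the block sizes for each eigenvalue:
  λ = 6: 4 blocks summing to 5 forces exactly one block of size 2 and the rest size 1 → block sizes [2, 1, 1, 1]

Assembling the blocks gives a Jordan form
J =
  [6, 1, 0, 0, 0]
  [0, 6, 0, 0, 0]
  [0, 0, 6, 0, 0]
  [0, 0, 0, 6, 0]
  [0, 0, 0, 0, 6]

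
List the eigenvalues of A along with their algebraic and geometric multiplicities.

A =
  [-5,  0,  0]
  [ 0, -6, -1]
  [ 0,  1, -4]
λ = -5: alg = 3, geom = 2

Step 1 — factor the characteristic polynomial to read off the algebraic multiplicities:
  χ_A(x) = (x + 5)^3

Step 2 — compute geometric multiplicities via the rank-nullity identity g(λ) = n − rank(A − λI):
  rank(A − (-5)·I) = 1, so dim ker(A − (-5)·I) = n − 1 = 2

Summary:
  λ = -5: algebraic multiplicity = 3, geometric multiplicity = 2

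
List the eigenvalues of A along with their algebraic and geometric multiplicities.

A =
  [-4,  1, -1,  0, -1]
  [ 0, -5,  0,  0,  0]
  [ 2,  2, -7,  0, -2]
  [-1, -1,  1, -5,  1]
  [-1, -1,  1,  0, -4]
λ = -5: alg = 5, geom = 4

Step 1 — factor the characteristic polynomial to read off the algebraic multiplicities:
  χ_A(x) = (x + 5)^5

Step 2 — compute geometric multiplicities via the rank-nullity identity g(λ) = n − rank(A − λI):
  rank(A − (-5)·I) = 1, so dim ker(A − (-5)·I) = n − 1 = 4

Summary:
  λ = -5: algebraic multiplicity = 5, geometric multiplicity = 4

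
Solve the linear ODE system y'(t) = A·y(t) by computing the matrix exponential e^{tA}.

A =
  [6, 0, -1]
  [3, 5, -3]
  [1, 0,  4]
e^{tA} =
  [t*exp(5*t) + exp(5*t), 0, -t*exp(5*t)]
  [3*t*exp(5*t), exp(5*t), -3*t*exp(5*t)]
  [t*exp(5*t), 0, -t*exp(5*t) + exp(5*t)]

Strategy: write A = P · J · P⁻¹ where J is a Jordan canonical form, so e^{tA} = P · e^{tJ} · P⁻¹, and e^{tJ} can be computed block-by-block.

A has Jordan form
J =
  [5, 1, 0]
  [0, 5, 0]
  [0, 0, 5]
(up to reordering of blocks).

Per-block formulas:
  For a 1×1 block at λ = 5: exp(t · [5]) = [e^(5t)].
  For a 2×2 Jordan block J_2(5): exp(t · J_2(5)) = e^(5t)·(I + t·N), where N is the 2×2 nilpotent shift.

After assembling e^{tJ} and conjugating by P, we get:

e^{tA} =
  [t*exp(5*t) + exp(5*t), 0, -t*exp(5*t)]
  [3*t*exp(5*t), exp(5*t), -3*t*exp(5*t)]
  [t*exp(5*t), 0, -t*exp(5*t) + exp(5*t)]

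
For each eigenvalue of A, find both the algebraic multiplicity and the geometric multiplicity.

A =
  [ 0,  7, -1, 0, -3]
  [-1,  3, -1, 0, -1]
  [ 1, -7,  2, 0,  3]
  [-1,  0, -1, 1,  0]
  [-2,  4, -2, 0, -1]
λ = 1: alg = 5, geom = 2

Step 1 — factor the characteristic polynomial to read off the algebraic multiplicities:
  χ_A(x) = (x - 1)^5

Step 2 — compute geometric multiplicities via the rank-nullity identity g(λ) = n − rank(A − λI):
  rank(A − (1)·I) = 3, so dim ker(A − (1)·I) = n − 3 = 2

Summary:
  λ = 1: algebraic multiplicity = 5, geometric multiplicity = 2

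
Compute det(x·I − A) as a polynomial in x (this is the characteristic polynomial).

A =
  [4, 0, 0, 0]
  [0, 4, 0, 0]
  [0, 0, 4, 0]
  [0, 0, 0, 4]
x^4 - 16*x^3 + 96*x^2 - 256*x + 256

Expanding det(x·I − A) (e.g. by cofactor expansion or by noting that A is similar to its Jordan form J, which has the same characteristic polynomial as A) gives
  χ_A(x) = x^4 - 16*x^3 + 96*x^2 - 256*x + 256
which factors as (x - 4)^4. The eigenvalues (with algebraic multiplicities) are λ = 4 with multiplicity 4.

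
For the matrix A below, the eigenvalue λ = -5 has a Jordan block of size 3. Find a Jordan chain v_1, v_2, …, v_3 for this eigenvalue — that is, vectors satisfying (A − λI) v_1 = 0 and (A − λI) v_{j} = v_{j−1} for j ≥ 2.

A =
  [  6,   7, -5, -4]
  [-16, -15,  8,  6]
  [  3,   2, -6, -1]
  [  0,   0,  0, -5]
A Jordan chain for λ = -5 of length 3:
v_1 = (-6, 8, -2, 0)ᵀ
v_2 = (11, -16, 3, 0)ᵀ
v_3 = (1, 0, 0, 0)ᵀ

Let N = A − (-5)·I. We want v_3 with N^3 v_3 = 0 but N^2 v_3 ≠ 0; then v_{j-1} := N · v_j for j = 3, …, 2.

Pick v_3 = (1, 0, 0, 0)ᵀ.
Then v_2 = N · v_3 = (11, -16, 3, 0)ᵀ.
Then v_1 = N · v_2 = (-6, 8, -2, 0)ᵀ.

Sanity check: (A − (-5)·I) v_1 = (0, 0, 0, 0)ᵀ = 0. ✓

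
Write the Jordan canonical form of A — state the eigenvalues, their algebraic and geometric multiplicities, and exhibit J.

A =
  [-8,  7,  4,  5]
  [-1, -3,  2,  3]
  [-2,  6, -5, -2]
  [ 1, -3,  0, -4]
J_3(-5) ⊕ J_1(-5)

The characteristic polynomial is
  det(x·I − A) = x^4 + 20*x^3 + 150*x^2 + 500*x + 625 = (x + 5)^4

Eigenvalues and multiplicities (the geometric multiplicity of λ is n − rank(A − λI), which equals the number of Jordan blocks for λ):
  λ = -5: algebraic multiplicity = 4, geometric multiplicity = 2

Determining the block sizes for each eigenvalue:
  λ = -5: with am = 4 and gm = 2, the partition is not yet determined (e.g. several partitions of 4 into 2 parts exist). Let N = A − (-5)·I. Computing rank(N^1) = 2, rank(N^2) = 1, rank(N^3) = 0; the number of blocks of size ≥ j is rank(N^{j−1}) − rank(N^j), giving [2, 1, 1]. So we have 1 block(s) of size 3, 1 block(s) of size 1 → block sizes [3, 1]

Assembling the blocks gives a Jordan form
J =
  [-5,  1,  0,  0]
  [ 0, -5,  1,  0]
  [ 0,  0, -5,  0]
  [ 0,  0,  0, -5]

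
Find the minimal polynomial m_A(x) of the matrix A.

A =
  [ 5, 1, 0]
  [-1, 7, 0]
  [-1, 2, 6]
x^3 - 18*x^2 + 108*x - 216

The characteristic polynomial is χ_A(x) = (x - 6)^3, so the eigenvalues are known. The minimal polynomial is
  m_A(x) = Π_λ (x − λ)^{k_λ}
where k_λ is the size of the *largest* Jordan block for λ (equivalently, the smallest k with (A − λI)^k v = 0 for every generalised eigenvector v of λ).

  λ = 6: largest Jordan block has size 3, contributing (x − 6)^3

So m_A(x) = (x - 6)^3 = x^3 - 18*x^2 + 108*x - 216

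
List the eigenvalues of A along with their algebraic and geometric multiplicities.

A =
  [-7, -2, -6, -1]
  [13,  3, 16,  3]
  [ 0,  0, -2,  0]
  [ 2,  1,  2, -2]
λ = -2: alg = 4, geom = 2

Step 1 — factor the characteristic polynomial to read off the algebraic multiplicities:
  χ_A(x) = (x + 2)^4

Step 2 — compute geometric multiplicities via the rank-nullity identity g(λ) = n − rank(A − λI):
  rank(A − (-2)·I) = 2, so dim ker(A − (-2)·I) = n − 2 = 2

Summary:
  λ = -2: algebraic multiplicity = 4, geometric multiplicity = 2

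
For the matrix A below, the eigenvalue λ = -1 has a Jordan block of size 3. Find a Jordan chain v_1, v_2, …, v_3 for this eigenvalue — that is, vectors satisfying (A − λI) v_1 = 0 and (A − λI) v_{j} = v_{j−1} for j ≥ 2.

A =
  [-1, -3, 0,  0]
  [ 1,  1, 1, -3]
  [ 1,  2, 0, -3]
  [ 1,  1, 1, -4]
A Jordan chain for λ = -1 of length 3:
v_1 = (-3, 0, 0, -1)ᵀ
v_2 = (0, 1, 1, 1)ᵀ
v_3 = (1, 0, 0, 0)ᵀ

Let N = A − (-1)·I. We want v_3 with N^3 v_3 = 0 but N^2 v_3 ≠ 0; then v_{j-1} := N · v_j for j = 3, …, 2.

Pick v_3 = (1, 0, 0, 0)ᵀ.
Then v_2 = N · v_3 = (0, 1, 1, 1)ᵀ.
Then v_1 = N · v_2 = (-3, 0, 0, -1)ᵀ.

Sanity check: (A − (-1)·I) v_1 = (0, 0, 0, 0)ᵀ = 0. ✓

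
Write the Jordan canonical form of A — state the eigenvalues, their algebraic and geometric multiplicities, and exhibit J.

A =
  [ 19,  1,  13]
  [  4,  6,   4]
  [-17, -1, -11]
J_1(2) ⊕ J_2(6)

The characteristic polynomial is
  det(x·I − A) = x^3 - 14*x^2 + 60*x - 72 = (x - 6)^2*(x - 2)

Eigenvalues and multiplicities (the geometric multiplicity of λ is n − rank(A − λI), which equals the number of Jordan blocks for λ):
  λ = 2: algebraic multiplicity = 1, geometric multiplicity = 1
  λ = 6: algebraic multiplicity = 2, geometric multiplicity = 1

Determining the block sizes for each eigenvalue:
  λ = 2: one block (gm = 1), so the single block has size am = 1 → block sizes [1]
  λ = 6: one block (gm = 1), so the single block has size am = 2 → block sizes [2]

Assembling the blocks gives a Jordan form
J =
  [2, 0, 0]
  [0, 6, 1]
  [0, 0, 6]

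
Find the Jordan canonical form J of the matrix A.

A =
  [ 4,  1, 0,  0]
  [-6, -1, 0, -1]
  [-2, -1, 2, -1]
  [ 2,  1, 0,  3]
J_3(2) ⊕ J_1(2)

The characteristic polynomial is
  det(x·I − A) = x^4 - 8*x^3 + 24*x^2 - 32*x + 16 = (x - 2)^4

Eigenvalues and multiplicities (the geometric multiplicity of λ is n − rank(A − λI), which equals the number of Jordan blocks for λ):
  λ = 2: algebraic multiplicity = 4, geometric multiplicity = 2

Determining the block sizes for each eigenvalue:
  λ = 2: with am = 4 and gm = 2, the partition is not yet determined (e.g. several partitions of 4 into 2 parts exist). Let N = A − (2)·I. Computing rank(N^1) = 2, rank(N^2) = 1, rank(N^3) = 0; the number of blocks of size ≥ j is rank(N^{j−1}) − rank(N^j), giving [2, 1, 1]. So we have 1 block(s) of size 3, 1 block(s) of size 1 → block sizes [3, 1]

Assembling the blocks gives a Jordan form
J =
  [2, 1, 0, 0]
  [0, 2, 1, 0]
  [0, 0, 2, 0]
  [0, 0, 0, 2]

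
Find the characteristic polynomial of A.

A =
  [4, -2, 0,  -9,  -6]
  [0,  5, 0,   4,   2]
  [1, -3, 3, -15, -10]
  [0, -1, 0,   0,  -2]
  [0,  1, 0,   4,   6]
x^5 - 18*x^4 + 129*x^3 - 460*x^2 + 816*x - 576

Expanding det(x·I − A) (e.g. by cofactor expansion or by noting that A is similar to its Jordan form J, which has the same characteristic polynomial as A) gives
  χ_A(x) = x^5 - 18*x^4 + 129*x^3 - 460*x^2 + 816*x - 576
which factors as (x - 4)^3*(x - 3)^2. The eigenvalues (with algebraic multiplicities) are λ = 3 with multiplicity 2, λ = 4 with multiplicity 3.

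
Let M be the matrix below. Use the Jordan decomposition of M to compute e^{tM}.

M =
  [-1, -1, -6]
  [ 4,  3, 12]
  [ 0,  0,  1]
e^{tM} =
  [-2*t*exp(t) + exp(t), -t*exp(t), -6*t*exp(t)]
  [4*t*exp(t), 2*t*exp(t) + exp(t), 12*t*exp(t)]
  [0, 0, exp(t)]

Strategy: write M = P · J · P⁻¹ where J is a Jordan canonical form, so e^{tM} = P · e^{tJ} · P⁻¹, and e^{tJ} can be computed block-by-block.

M has Jordan form
J =
  [1, 1, 0]
  [0, 1, 0]
  [0, 0, 1]
(up to reordering of blocks).

Per-block formulas:
  For a 1×1 block at λ = 1: exp(t · [1]) = [e^(1t)].
  For a 2×2 Jordan block J_2(1): exp(t · J_2(1)) = e^(1t)·(I + t·N), where N is the 2×2 nilpotent shift.

After assembling e^{tJ} and conjugating by P, we get:

e^{tM} =
  [-2*t*exp(t) + exp(t), -t*exp(t), -6*t*exp(t)]
  [4*t*exp(t), 2*t*exp(t) + exp(t), 12*t*exp(t)]
  [0, 0, exp(t)]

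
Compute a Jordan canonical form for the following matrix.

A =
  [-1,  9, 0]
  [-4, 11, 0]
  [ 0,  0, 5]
J_2(5) ⊕ J_1(5)

The characteristic polynomial is
  det(x·I − A) = x^3 - 15*x^2 + 75*x - 125 = (x - 5)^3

Eigenvalues and multiplicities (the geometric multiplicity of λ is n − rank(A − λI), which equals the number of Jordan blocks for λ):
  λ = 5: algebraic multiplicity = 3, geometric multiplicity = 2

Determining the block sizes for each eigenvalue:
  λ = 5: 2 blocks summing to 3 forces exactly one block of size 2 and the rest size 1 → block sizes [2, 1]

Assembling the blocks gives a Jordan form
J =
  [5, 1, 0]
  [0, 5, 0]
  [0, 0, 5]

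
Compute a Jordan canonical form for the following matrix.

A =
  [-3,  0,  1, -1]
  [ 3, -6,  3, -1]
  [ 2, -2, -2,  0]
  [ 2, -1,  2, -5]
J_3(-4) ⊕ J_1(-4)

The characteristic polynomial is
  det(x·I − A) = x^4 + 16*x^3 + 96*x^2 + 256*x + 256 = (x + 4)^4

Eigenvalues and multiplicities (the geometric multiplicity of λ is n − rank(A − λI), which equals the number of Jordan blocks for λ):
  λ = -4: algebraic multiplicity = 4, geometric multiplicity = 2

Determining the block sizes for each eigenvalue:
  λ = -4: with am = 4 and gm = 2, the partition is not yet determined (e.g. several partitions of 4 into 2 parts exist). Let N = A − (-4)·I. Computing rank(N^1) = 2, rank(N^2) = 1, rank(N^3) = 0; the number of blocks of size ≥ j is rank(N^{j−1}) − rank(N^j), giving [2, 1, 1]. So we have 1 block(s) of size 3, 1 block(s) of size 1 → block sizes [3, 1]

Assembling the blocks gives a Jordan form
J =
  [-4,  1,  0,  0]
  [ 0, -4,  1,  0]
  [ 0,  0, -4,  0]
  [ 0,  0,  0, -4]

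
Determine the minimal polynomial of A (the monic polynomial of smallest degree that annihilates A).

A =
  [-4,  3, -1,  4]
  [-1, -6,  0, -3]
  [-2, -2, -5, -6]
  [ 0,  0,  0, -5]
x^3 + 15*x^2 + 75*x + 125

The characteristic polynomial is χ_A(x) = (x + 5)^4, so the eigenvalues are known. The minimal polynomial is
  m_A(x) = Π_λ (x − λ)^{k_λ}
where k_λ is the size of the *largest* Jordan block for λ (equivalently, the smallest k with (A − λI)^k v = 0 for every generalised eigenvector v of λ).

  λ = -5: largest Jordan block has size 3, contributing (x + 5)^3

So m_A(x) = (x + 5)^3 = x^3 + 15*x^2 + 75*x + 125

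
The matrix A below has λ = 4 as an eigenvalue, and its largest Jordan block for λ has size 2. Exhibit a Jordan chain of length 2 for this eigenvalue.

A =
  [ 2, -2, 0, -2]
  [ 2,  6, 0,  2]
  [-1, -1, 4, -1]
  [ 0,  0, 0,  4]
A Jordan chain for λ = 4 of length 2:
v_1 = (-2, 2, -1, 0)ᵀ
v_2 = (1, 0, 0, 0)ᵀ

Let N = A − (4)·I. We want v_2 with N^2 v_2 = 0 but N^1 v_2 ≠ 0; then v_{j-1} := N · v_j for j = 2, …, 2.

Pick v_2 = (1, 0, 0, 0)ᵀ.
Then v_1 = N · v_2 = (-2, 2, -1, 0)ᵀ.

Sanity check: (A − (4)·I) v_1 = (0, 0, 0, 0)ᵀ = 0. ✓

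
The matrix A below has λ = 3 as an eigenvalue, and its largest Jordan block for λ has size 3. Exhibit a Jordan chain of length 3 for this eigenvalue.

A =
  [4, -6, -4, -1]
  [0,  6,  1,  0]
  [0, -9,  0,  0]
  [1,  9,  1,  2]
A Jordan chain for λ = 3 of length 3:
v_1 = (3, 0, 0, 3)ᵀ
v_2 = (-6, 3, -9, 9)ᵀ
v_3 = (0, 1, 0, 0)ᵀ

Let N = A − (3)·I. We want v_3 with N^3 v_3 = 0 but N^2 v_3 ≠ 0; then v_{j-1} := N · v_j for j = 3, …, 2.

Pick v_3 = (0, 1, 0, 0)ᵀ.
Then v_2 = N · v_3 = (-6, 3, -9, 9)ᵀ.
Then v_1 = N · v_2 = (3, 0, 0, 3)ᵀ.

Sanity check: (A − (3)·I) v_1 = (0, 0, 0, 0)ᵀ = 0. ✓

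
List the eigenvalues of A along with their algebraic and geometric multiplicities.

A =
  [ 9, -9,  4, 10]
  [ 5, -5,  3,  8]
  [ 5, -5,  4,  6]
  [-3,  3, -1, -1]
λ = 0: alg = 1, geom = 1; λ = 1: alg = 1, geom = 1; λ = 3: alg = 2, geom = 1

Step 1 — factor the characteristic polynomial to read off the algebraic multiplicities:
  χ_A(x) = x*(x - 3)^2*(x - 1)

Step 2 — compute geometric multiplicities via the rank-nullity identity g(λ) = n − rank(A − λI):
  rank(A − (0)·I) = 3, so dim ker(A − (0)·I) = n − 3 = 1
  rank(A − (1)·I) = 3, so dim ker(A − (1)·I) = n − 3 = 1
  rank(A − (3)·I) = 3, so dim ker(A − (3)·I) = n − 3 = 1

Summary:
  λ = 0: algebraic multiplicity = 1, geometric multiplicity = 1
  λ = 1: algebraic multiplicity = 1, geometric multiplicity = 1
  λ = 3: algebraic multiplicity = 2, geometric multiplicity = 1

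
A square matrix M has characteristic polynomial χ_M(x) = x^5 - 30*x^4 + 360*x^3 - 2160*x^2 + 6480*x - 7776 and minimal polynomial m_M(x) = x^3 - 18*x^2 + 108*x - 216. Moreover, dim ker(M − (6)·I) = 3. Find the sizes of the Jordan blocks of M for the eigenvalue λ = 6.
Block sizes for λ = 6: [3, 1, 1]

Step 1 — from the characteristic polynomial, algebraic multiplicity of λ = 6 is 5. From dim ker(M − (6)·I) = 3, there are exactly 3 Jordan blocks for λ = 6.
Step 2 — from the minimal polynomial, the factor (x − 6)^3 tells us the largest block for λ = 6 has size 3.
Step 3 — with total size 5, 3 blocks, and largest block 3, the block sizes (in nonincreasing order) are [3, 1, 1].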